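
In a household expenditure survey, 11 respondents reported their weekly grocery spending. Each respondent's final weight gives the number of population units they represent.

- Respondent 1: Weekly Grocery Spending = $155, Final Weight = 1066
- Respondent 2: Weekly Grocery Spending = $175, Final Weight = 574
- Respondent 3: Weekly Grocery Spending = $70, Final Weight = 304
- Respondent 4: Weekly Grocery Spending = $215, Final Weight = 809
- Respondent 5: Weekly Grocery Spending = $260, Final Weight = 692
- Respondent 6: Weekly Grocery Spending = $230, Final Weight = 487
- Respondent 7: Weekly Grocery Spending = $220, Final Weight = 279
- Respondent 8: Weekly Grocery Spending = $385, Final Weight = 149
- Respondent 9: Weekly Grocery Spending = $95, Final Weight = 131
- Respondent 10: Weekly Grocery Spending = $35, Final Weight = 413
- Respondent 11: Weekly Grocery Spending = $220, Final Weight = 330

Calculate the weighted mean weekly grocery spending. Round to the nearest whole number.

Weighted sum = 155×1066 + 175×574 + 70×304 + 215×809 + 260×692 + 230×487 + 220×279 + 385×149 + 95×131 + 35×413 + 220×330
  = 165230 + 100450 + 21280 + 173935 + 179920 + 112010 + 61380 + 57365 + 12445 + 14455 + 72600 = 971070
Sum of weights = 1066 + 574 + 304 + 809 + 692 + 487 + 279 + 149 + 131 + 413 + 330 = 5234
Weighted mean = 971070 / 5234 = 185.53114

186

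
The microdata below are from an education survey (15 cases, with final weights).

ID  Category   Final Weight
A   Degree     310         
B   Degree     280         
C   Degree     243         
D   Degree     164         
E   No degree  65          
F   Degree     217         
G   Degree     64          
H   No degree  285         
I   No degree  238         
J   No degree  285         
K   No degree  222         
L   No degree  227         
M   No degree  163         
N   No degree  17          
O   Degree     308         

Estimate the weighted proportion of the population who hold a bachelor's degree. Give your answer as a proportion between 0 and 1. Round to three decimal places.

Sum of weights for 'Degree' = 310 + 280 + 243 + 164 + 217 + 64 + 308 = 1586
Total weight = 3088
Weighted proportion = 1586 / 3088 = 0.51360104

0.514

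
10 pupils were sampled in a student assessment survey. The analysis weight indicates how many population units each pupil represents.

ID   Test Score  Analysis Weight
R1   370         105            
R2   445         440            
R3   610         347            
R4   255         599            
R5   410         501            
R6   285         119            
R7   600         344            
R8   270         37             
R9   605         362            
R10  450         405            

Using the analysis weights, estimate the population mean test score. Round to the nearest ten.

Weighted sum = 370×105 + 445×440 + 610×347 + 255×599 + 410×501 + 285×119 + 600×344 + 270×37 + 605×362 + 450×405
  = 1456040
Sum of weights = 3259
Weighted mean = 1456040 / 3259 = 446.77508

450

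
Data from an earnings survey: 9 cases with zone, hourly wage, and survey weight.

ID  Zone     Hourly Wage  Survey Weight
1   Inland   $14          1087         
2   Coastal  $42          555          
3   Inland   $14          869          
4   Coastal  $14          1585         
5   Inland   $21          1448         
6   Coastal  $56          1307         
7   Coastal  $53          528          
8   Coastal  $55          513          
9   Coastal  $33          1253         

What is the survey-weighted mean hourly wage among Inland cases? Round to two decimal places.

Inland rows: 1, 3, 5
Weighted sum = 14×1087 + 14×869 + 21×1448
  = 15218 + 12166 + 30408 = 57792
Sum of weights = 1087 + 869 + 1448 = 3404
Weighted mean = 57792 / 3404 = 16.977673

16.98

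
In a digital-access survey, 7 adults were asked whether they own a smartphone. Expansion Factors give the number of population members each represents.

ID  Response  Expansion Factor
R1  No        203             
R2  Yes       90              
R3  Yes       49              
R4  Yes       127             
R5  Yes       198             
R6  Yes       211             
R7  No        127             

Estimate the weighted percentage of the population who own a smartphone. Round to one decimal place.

Sum of weights for 'Yes' = 90 + 49 + 127 + 198 + 211 = 675
Total weight = 1005
Weighted proportion = 675 / 1005 = 0.67164179 → 67.164179%

67.2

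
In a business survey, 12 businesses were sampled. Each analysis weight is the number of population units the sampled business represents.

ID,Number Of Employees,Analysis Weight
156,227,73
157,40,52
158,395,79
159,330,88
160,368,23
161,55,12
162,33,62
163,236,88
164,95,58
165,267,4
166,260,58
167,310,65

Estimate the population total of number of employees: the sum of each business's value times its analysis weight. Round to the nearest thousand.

Weighted total = 227×73 + 40×52 + 395×79 + 330×88 + 368×23 + 55×12 + 33×62 + 236×88 + 95×58 + 267×4 + 260×58 + 310×65
  = 16571 + 2080 + 31205 + 29040 + 8464 + 660 + 2046 + 20768 + 5510 + 1068 + 15080 + 20150 = 152642

153000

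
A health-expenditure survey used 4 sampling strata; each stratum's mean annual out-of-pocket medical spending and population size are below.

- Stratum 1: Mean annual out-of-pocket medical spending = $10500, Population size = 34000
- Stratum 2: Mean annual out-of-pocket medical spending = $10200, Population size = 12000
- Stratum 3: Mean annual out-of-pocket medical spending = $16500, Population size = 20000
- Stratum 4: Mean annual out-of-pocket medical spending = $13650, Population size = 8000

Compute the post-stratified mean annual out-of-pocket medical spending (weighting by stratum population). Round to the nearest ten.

Σ Nₕ·x̄ₕ = 10500×34000 + 10200×12000 + 16500×20000 + 13650×8000
  = 357000000 + 122400000 + 330000000 + 109200000 = 918600000
Σ Nₕ = 34000 + 12000 + 20000 + 8000 = 74000
Overall mean = 918600000 / 74000 = 12413.514

12410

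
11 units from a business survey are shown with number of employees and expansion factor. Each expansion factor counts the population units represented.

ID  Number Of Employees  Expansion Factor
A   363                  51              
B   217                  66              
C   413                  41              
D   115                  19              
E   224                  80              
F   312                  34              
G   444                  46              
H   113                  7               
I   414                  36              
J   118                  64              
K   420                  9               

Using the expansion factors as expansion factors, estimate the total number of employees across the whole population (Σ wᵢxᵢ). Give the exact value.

Weighted total = 363×51 + 217×66 + 413×41 + 115×19 + 224×80 + 312×34 + 444×46 + 113×7 + 414×36 + 118×64 + 420×9
  = 18513 + 14322 + 16933 + 2185 + 17920 + 10608 + 20424 + 791 + 14904 + 7552 + 3780 = 127932

127932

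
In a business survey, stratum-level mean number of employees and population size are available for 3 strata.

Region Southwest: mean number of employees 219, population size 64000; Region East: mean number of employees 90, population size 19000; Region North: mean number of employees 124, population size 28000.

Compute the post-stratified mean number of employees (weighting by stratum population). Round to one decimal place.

173.0

Σ Nₕ·x̄ₕ = 19198000
Σ Nₕ = 64000 + 19000 + 28000 = 111000
Overall mean = 19198000 / 111000 = 172.95495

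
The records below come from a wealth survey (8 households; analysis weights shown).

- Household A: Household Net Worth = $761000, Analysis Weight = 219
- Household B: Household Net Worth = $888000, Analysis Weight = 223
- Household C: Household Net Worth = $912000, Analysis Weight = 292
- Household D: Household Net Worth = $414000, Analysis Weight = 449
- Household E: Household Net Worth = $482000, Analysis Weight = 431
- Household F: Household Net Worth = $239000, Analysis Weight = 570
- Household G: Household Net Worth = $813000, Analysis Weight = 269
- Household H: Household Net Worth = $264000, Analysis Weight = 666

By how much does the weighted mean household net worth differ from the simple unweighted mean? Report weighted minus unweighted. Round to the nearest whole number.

-97950

Unweighted sum = 4773000
Unweighted mean = 4773000 / 8 = 596625
Weighted sum = 761000×219 + 888000×223 + 912000×292 + 414000×449 + 482000×431 + 239000×570 + 813000×269 + 264000×666
  = 166659000 + 198024000 + 266304000 + 185886000 + 207742000 + 136230000 + 218697000 + 175824000 = 1555366000
Sum of weights = 219 + 223 + 292 + 449 + 431 + 570 + 269 + 666 = 3119
Weighted mean = 1555366000 / 3119 = 498674.58
Difference (weighted minus unweighted) = -97950.425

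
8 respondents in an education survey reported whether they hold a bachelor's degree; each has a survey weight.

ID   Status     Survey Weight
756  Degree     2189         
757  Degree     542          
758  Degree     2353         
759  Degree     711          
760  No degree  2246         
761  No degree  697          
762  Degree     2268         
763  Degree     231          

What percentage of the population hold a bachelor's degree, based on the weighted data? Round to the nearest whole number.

Sum of weights for 'Degree' = 2189 + 542 + 2353 + 711 + 2268 + 231 = 8294
Total weight = 2189 + 542 + 2353 + 711 + 2246 + 697 + 2268 + 231 = 11237
Weighted proportion = 8294 / 11237 = 0.73809736 → 73.809736%

74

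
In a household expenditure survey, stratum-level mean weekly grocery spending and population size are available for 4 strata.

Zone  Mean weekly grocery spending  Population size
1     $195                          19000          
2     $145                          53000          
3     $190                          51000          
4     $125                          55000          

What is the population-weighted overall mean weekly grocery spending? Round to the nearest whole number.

Σ Nₕ·x̄ₕ = 27955000
Σ Nₕ = 19000 + 53000 + 51000 + 55000 = 178000
Overall mean = 27955000 / 178000 = 157.05056

157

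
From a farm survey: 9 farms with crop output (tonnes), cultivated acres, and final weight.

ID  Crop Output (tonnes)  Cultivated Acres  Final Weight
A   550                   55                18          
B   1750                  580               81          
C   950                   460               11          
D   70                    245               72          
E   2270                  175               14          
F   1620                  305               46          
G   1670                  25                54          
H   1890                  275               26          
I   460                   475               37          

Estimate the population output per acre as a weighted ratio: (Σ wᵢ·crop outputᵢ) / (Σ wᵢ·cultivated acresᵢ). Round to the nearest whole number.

4

Σ wᵢ·y = 550×18 + 1750×81 + 950×11 + 70×72 + 2270×14 + 1620×46 + 1670×54 + 1890×26 + 460×37
  = 429780
Σ wᵢ·x = 55×18 + 580×81 + 460×11 + 245×72 + 175×14 + 305×46 + 25×54 + 275×26 + 475×37
  = 990 + 46980 + 5060 + 17640 + 2450 + 14030 + 1350 + 7150 + 17575 = 113225
Ratio = 429780 / 113225 = 3.7958048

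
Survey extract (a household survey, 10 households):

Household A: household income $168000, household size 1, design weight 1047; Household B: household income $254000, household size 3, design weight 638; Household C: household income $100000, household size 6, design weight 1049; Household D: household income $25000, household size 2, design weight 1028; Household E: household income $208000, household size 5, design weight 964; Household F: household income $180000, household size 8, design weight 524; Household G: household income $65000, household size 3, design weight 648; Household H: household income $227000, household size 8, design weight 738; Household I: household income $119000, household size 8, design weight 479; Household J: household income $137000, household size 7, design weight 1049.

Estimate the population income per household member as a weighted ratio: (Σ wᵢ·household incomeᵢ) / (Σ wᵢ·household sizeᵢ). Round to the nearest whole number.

Σ wᵢ·y = 168000×1047 + 254000×638 + 100000×1049 + 25000×1028 + 208000×964 + 180000×524 + 65000×648 + 227000×738 + 119000×479 + 137000×1049
  = 175896000 + 162052000 + 104900000 + 25700000 + 200512000 + 94320000 + 42120000 + 167526000 + 57001000 + 143713000 = 1173740000
Σ wᵢ·x = 1×1047 + 3×638 + 6×1049 + 2×1028 + 5×964 + 8×524 + 3×648 + 8×738 + 8×479 + 7×1049
  = 1047 + 1914 + 6294 + 2056 + 4820 + 4192 + 1944 + 5904 + 3832 + 7343 = 39346
Ratio = 1173740000 / 39346 = 29831.241

29831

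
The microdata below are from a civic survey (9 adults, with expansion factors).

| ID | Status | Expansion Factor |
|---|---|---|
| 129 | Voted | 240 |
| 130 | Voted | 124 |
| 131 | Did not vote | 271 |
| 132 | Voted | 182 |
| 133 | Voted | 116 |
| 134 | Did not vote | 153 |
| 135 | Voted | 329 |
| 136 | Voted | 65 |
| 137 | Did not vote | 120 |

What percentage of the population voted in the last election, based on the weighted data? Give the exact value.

66

Sum of weights for 'Voted' = 240 + 124 + 182 + 116 + 329 + 65 = 1056
Total weight = 240 + 124 + 271 + 182 + 116 + 153 + 329 + 65 + 120 = 1600
Weighted proportion = 1056 / 1600 = 0.66 → 66%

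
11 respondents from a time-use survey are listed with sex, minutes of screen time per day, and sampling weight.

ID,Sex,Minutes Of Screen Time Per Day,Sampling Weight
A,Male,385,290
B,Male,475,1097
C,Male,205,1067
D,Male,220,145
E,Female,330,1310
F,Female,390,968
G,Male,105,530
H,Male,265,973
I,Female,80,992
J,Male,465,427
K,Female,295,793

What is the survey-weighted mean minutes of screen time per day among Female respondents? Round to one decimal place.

Female rows: E, F, I, K
Weighted sum = 330×1310 + 390×968 + 80×992 + 295×793
  = 1123115
Sum of weights = 1310 + 968 + 992 + 793 = 4063
Weighted mean = 1123115 / 4063 = 276.42506

276.4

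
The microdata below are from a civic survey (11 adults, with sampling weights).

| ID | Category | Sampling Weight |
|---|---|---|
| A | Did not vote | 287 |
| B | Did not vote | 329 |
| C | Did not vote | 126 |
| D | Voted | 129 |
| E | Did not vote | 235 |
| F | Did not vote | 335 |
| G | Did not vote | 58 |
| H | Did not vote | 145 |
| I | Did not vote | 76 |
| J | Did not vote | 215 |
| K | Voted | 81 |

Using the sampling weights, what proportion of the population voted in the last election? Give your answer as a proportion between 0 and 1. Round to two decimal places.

Sum of weights for 'Voted' = 129 + 81 = 210
Total weight = 287 + 329 + 126 + 129 + 235 + 335 + 58 + 145 + 76 + 215 + 81 = 2016
Weighted proportion = 210 / 2016 = 0.10416667

0.10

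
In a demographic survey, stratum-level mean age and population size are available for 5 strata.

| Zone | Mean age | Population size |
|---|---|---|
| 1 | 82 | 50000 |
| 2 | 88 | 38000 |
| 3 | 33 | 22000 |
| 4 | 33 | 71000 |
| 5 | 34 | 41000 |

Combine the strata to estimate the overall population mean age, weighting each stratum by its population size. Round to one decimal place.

53.6

Σ Nₕ·x̄ₕ = 82×50000 + 88×38000 + 33×22000 + 33×71000 + 34×41000
  = 4100000 + 3344000 + 726000 + 2343000 + 1394000 = 11907000
Σ Nₕ = 50000 + 38000 + 22000 + 71000 + 41000 = 222000
Overall mean = 11907000 / 222000 = 53.635135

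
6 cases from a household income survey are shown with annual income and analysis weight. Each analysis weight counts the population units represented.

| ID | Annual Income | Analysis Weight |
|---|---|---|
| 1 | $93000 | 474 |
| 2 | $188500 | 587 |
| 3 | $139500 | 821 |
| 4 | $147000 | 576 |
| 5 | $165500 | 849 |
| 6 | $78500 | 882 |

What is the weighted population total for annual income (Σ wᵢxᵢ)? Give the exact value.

563679500

Weighted total = 93000×474 + 188500×587 + 139500×821 + 147000×576 + 165500×849 + 78500×882
  = 563679500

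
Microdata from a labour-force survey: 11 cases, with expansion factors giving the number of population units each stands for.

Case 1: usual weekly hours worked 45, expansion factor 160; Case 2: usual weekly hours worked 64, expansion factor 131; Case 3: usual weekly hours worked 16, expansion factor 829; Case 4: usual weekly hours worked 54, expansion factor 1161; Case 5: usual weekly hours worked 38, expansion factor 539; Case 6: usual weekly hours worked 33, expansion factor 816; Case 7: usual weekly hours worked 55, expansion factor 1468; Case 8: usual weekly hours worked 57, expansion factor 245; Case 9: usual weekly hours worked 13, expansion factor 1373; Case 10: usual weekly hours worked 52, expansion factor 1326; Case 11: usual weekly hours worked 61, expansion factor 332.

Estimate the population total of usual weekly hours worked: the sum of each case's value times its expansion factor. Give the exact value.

Weighted total = 45×160 + 64×131 + 16×829 + 54×1161 + 38×539 + 33×816 + 55×1468 + 57×245 + 13×1373 + 52×1326 + 61×332
  = 7200 + 8384 + 13264 + 62694 + 20482 + 26928 + 80740 + 13965 + 17849 + 68952 + 20252 = 340710

340710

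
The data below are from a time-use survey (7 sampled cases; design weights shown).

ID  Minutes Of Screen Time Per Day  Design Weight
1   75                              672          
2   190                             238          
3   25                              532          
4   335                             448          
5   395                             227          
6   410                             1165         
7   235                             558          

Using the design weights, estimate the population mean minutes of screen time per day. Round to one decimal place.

Weighted sum = 75×672 + 190×238 + 25×532 + 335×448 + 395×227 + 410×1165 + 235×558
  = 50400 + 45220 + 13300 + 150080 + 89665 + 477650 + 131130 = 957445
Sum of weights = 3840
Weighted mean = 957445 / 3840 = 249.33464

249.3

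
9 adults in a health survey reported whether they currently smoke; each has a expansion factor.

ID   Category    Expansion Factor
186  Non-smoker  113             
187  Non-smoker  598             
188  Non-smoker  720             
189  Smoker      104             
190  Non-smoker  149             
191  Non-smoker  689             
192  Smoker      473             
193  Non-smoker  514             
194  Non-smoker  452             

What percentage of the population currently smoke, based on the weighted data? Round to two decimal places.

15.14

Sum of weights for 'Smoker' = 104 + 473 = 577
Total weight = 113 + 598 + 720 + 104 + 149 + 689 + 473 + 514 + 452 = 3812
Weighted proportion = 577 / 3812 = 0.15136411 → 15.136411%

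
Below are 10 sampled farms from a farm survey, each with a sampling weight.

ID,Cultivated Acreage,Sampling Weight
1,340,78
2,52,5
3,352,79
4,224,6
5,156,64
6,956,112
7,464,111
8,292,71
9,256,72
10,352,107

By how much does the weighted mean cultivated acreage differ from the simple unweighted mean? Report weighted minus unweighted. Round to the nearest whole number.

83

Unweighted sum = 340 + 52 + 352 + 224 + 156 + 956 + 464 + 292 + 256 + 352 = 3444
Unweighted mean = 3444 / 10 = 344.4
Weighted sum = 340×78 + 52×5 + 352×79 + 224×6 + 156×64 + 956×112 + 464×111 + 292×71 + 256×72 + 352×107
  = 301320
Sum of weights = 78 + 5 + 79 + 6 + 64 + 112 + 111 + 71 + 72 + 107 = 705
Weighted mean = 301320 / 705 = 427.40426
Difference (weighted minus unweighted) = 83.004255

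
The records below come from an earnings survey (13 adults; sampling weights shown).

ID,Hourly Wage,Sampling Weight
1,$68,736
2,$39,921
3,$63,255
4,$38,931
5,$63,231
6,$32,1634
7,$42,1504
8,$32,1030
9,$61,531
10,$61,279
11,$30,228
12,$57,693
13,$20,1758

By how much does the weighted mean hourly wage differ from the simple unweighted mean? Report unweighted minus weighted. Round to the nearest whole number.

Unweighted sum = 606
Unweighted mean = 606 / 13 = 46.615385
Weighted sum = 431290
Sum of weights = 10731
Weighted mean = 431290 / 10731 = 40.191035
Difference (unweighted minus weighted) = 6.4243493

6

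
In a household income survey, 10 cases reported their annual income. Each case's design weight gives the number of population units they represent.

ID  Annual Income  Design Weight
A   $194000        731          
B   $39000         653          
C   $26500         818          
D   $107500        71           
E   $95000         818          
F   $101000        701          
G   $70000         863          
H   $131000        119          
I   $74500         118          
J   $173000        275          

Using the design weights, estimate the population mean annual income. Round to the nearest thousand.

Weighted sum = 194000×731 + 39000×653 + 26500×818 + 107500×71 + 95000×818 + 101000×701 + 70000×863 + 131000×119 + 74500×118 + 173000×275
  = 141814000 + 25467000 + 21677000 + 7632500 + 77710000 + 70801000 + 60410000 + 15589000 + 8791000 + 47575000 = 477466500
Sum of weights = 731 + 653 + 818 + 71 + 818 + 701 + 863 + 119 + 118 + 275 = 5167
Weighted mean = 477466500 / 5167 = 92406.909

92000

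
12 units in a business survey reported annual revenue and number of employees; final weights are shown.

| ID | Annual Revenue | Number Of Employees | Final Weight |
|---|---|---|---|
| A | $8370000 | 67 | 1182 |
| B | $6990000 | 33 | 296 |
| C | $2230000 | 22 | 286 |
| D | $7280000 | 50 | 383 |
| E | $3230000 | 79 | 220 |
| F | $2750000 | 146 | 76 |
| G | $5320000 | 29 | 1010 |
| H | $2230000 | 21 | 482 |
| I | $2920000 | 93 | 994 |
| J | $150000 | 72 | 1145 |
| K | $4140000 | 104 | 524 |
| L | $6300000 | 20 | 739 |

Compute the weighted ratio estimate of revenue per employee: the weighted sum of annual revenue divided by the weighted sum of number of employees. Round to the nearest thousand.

77000

Σ wᵢ·y = 8370000×1182 + 6990000×296 + 2230000×286 + 7280000×383 + 3230000×220 + 2750000×76 + 5320000×1010 + 2230000×482 + 2920000×994 + 150000×1145 + 4140000×524 + 6300000×739
  = 9893340000 + 2069040000 + 637780000 + 2788240000 + 710600000 + 209000000 + 5373200000 + 1074860000 + 2902480000 + 171750000 + 2169360000 + 4655700000 = 32655350000
Σ wᵢ·x = 67×1182 + 33×296 + 22×286 + 50×383 + 79×220 + 146×76 + 29×1010 + 21×482 + 93×994 + 72×1145 + 104×524 + 20×739
  = 79194 + 9768 + 6292 + 19150 + 17380 + 11096 + 29290 + 10122 + 92442 + 82440 + 54496 + 14780 = 426450
Ratio = 32655350000 / 426450 = 76574.862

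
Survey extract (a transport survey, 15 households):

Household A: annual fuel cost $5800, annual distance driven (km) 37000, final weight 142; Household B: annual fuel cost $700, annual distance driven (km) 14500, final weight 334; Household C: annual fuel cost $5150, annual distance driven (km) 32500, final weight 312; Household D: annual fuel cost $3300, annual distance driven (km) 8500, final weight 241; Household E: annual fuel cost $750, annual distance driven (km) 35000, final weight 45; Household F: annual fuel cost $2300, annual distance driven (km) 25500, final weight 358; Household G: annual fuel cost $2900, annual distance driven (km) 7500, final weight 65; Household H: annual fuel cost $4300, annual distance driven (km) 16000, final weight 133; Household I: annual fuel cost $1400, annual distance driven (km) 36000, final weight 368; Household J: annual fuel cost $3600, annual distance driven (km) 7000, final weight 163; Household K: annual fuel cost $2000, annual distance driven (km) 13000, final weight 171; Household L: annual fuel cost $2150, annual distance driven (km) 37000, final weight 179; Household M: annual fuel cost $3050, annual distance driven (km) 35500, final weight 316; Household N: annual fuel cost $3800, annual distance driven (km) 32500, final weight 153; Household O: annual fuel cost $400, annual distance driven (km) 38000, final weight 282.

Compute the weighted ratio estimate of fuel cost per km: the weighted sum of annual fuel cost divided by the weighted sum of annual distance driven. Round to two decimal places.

0.10

Σ wᵢ·y = 8563900
Σ wᵢ·x = 85746500
Ratio = 8563900 / 85746500 = 0.09987463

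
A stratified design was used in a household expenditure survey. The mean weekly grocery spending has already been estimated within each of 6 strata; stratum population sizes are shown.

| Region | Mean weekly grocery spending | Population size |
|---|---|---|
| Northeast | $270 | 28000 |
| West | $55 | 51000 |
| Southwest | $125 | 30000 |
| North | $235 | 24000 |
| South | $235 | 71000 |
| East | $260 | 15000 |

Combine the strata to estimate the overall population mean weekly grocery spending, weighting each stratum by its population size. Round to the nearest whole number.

Σ Nₕ·x̄ₕ = 270×28000 + 55×51000 + 125×30000 + 235×24000 + 235×71000 + 260×15000
  = 40340000
Σ Nₕ = 28000 + 51000 + 30000 + 24000 + 71000 + 15000 = 219000
Overall mean = 40340000 / 219000 = 184.20091

184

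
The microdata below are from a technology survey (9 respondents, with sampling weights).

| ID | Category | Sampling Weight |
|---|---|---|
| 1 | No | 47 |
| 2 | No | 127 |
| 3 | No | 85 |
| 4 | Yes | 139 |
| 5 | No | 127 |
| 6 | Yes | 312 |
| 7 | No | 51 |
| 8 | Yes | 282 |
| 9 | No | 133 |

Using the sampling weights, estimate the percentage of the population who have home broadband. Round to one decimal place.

56.3

Sum of weights for 'Yes' = 139 + 312 + 282 = 733
Total weight = 47 + 127 + 85 + 139 + 127 + 312 + 51 + 282 + 133 = 1303
Weighted proportion = 733 / 1303 = 0.56254797 → 56.254797%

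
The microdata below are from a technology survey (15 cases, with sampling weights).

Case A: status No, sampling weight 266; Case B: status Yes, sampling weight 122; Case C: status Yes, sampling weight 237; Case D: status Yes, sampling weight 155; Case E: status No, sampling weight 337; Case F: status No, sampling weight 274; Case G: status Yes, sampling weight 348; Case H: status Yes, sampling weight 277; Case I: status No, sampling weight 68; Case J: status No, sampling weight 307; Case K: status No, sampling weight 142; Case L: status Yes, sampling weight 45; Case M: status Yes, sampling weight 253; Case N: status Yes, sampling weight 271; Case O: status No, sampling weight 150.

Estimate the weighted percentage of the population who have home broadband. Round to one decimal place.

Sum of weights for 'Yes' = 122 + 237 + 155 + 348 + 277 + 45 + 253 + 271 = 1708
Total weight = 3252
Weighted proportion = 1708 / 3252 = 0.52521525 → 52.521525%

52.5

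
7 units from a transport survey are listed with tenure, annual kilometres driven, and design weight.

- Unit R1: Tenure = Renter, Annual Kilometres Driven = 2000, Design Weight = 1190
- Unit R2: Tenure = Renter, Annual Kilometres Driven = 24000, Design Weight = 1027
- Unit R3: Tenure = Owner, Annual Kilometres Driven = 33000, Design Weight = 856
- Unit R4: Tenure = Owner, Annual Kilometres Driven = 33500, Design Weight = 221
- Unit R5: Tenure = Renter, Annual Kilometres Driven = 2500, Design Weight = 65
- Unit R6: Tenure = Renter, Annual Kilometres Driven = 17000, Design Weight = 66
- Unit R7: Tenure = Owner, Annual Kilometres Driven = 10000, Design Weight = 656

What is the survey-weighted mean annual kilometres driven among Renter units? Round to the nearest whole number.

Renter rows: R1, R2, R5, R6
Weighted sum = 2000×1190 + 24000×1027 + 2500×65 + 17000×66
  = 2380000 + 24648000 + 162500 + 1122000 = 28312500
Sum of weights = 1190 + 1027 + 65 + 66 = 2348
Weighted mean = 28312500 / 2348 = 12058.135

12058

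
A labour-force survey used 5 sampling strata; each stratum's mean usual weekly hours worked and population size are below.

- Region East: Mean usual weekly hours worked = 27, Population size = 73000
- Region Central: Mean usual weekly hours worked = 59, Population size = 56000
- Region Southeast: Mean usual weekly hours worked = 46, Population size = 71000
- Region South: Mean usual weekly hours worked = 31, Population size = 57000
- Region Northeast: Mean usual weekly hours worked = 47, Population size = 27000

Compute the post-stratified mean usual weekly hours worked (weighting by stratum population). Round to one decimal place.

40.8

Σ Nₕ·x̄ₕ = 27×73000 + 59×56000 + 46×71000 + 31×57000 + 47×27000
  = 1971000 + 3304000 + 3266000 + 1767000 + 1269000 = 11577000
Σ Nₕ = 73000 + 56000 + 71000 + 57000 + 27000 = 284000
Overall mean = 11577000 / 284000 = 40.764085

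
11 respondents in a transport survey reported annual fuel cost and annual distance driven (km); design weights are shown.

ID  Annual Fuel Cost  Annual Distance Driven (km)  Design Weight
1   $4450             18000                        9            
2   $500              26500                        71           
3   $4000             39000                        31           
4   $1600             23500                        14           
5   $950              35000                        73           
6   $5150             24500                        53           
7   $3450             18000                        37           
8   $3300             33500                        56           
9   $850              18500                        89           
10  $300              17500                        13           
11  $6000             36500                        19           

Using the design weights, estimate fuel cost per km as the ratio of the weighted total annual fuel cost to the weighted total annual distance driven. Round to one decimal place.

0.1

Σ wᵢ·y = 4450×9 + 500×71 + 4000×31 + 1600×14 + 950×73 + 5150×53 + 3450×37 + 3300×56 + 850×89 + 300×13 + 6000×19
  = 40050 + 35500 + 124000 + 22400 + 69350 + 272950 + 127650 + 184800 + 75650 + 3900 + 114000 = 1070250
Σ wᵢ·x = 18000×9 + 26500×71 + 39000×31 + 23500×14 + 35000×73 + 24500×53 + 18000×37 + 33500×56 + 18500×89 + 17500×13 + 36500×19
  = 162000 + 1881500 + 1209000 + 329000 + 2555000 + 1298500 + 666000 + 1876000 + 1646500 + 227500 + 693500 = 12544500
Ratio = 1070250 / 12544500 = 0.085316274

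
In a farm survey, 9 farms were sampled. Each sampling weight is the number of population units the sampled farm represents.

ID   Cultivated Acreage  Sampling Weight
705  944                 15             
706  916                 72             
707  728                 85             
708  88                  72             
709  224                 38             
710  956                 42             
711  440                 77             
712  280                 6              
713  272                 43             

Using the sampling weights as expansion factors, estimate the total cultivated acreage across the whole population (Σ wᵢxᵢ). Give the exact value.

Weighted total = 944×15 + 916×72 + 728×85 + 88×72 + 224×38 + 956×42 + 440×77 + 280×6 + 272×43
  = 14160 + 65952 + 61880 + 6336 + 8512 + 40152 + 33880 + 1680 + 11696 = 244248

244248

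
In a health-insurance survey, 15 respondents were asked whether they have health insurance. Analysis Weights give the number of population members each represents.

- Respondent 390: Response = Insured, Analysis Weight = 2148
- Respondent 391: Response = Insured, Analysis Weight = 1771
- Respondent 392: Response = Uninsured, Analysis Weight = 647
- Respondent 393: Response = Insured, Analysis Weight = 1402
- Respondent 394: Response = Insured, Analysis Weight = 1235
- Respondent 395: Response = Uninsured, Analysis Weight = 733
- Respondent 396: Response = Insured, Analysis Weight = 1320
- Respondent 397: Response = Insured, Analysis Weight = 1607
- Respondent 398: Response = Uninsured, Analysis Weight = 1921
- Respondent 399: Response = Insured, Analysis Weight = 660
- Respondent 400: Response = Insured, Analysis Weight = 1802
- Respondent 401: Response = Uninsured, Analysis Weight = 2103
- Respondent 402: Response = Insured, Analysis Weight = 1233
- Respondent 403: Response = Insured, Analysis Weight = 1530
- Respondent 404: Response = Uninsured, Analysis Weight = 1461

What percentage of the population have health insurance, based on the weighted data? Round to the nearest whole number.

Sum of weights for 'Insured' = 2148 + 1771 + 1402 + 1235 + 1320 + 1607 + 660 + 1802 + 1233 + 1530 = 14708
Total weight = 21573
Weighted proportion = 14708 / 21573 = 0.68177815 → 68.177815%

68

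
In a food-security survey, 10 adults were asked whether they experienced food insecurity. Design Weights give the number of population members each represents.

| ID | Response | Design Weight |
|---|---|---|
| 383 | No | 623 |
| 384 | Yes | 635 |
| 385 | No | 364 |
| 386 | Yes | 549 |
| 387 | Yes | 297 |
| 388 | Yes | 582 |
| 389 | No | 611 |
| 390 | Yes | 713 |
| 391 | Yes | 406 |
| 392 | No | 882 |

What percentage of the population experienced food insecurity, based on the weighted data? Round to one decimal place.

56.2

Sum of weights for 'Yes' = 635 + 549 + 297 + 582 + 713 + 406 = 3182
Total weight = 623 + 635 + 364 + 549 + 297 + 582 + 611 + 713 + 406 + 882 = 5662
Weighted proportion = 3182 / 5662 = 0.56199223 → 56.199223%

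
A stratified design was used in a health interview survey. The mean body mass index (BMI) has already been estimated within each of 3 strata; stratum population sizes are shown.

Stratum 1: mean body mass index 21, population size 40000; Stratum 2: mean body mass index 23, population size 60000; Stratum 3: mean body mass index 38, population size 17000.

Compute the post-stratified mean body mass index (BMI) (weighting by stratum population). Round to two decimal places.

Σ Nₕ·x̄ₕ = 2866000
Σ Nₕ = 40000 + 60000 + 17000 = 117000
Overall mean = 2866000 / 117000 = 24.495726

24.50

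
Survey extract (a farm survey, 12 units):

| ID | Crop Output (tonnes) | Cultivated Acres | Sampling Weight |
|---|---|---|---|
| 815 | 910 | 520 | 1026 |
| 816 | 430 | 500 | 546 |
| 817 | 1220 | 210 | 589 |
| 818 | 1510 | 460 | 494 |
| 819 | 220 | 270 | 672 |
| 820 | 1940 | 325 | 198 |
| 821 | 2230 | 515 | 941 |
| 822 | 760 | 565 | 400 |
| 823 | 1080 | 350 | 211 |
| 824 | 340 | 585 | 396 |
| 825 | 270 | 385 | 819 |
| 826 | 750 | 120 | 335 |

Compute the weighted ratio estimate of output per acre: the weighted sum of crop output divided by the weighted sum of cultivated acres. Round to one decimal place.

Σ wᵢ·y = 910×1026 + 430×546 + 1220×589 + 1510×494 + 220×672 + 1940×198 + 2230×941 + 760×400 + 1080×211 + 340×396 + 270×819 + 750×335
  = 6402250
Σ wᵢ·x = 520×1026 + 500×546 + 210×589 + 460×494 + 270×672 + 325×198 + 515×941 + 565×400 + 350×211 + 585×396 + 385×819 + 120×335
  = 533520 + 273000 + 123690 + 227240 + 181440 + 64350 + 484615 + 226000 + 73850 + 231660 + 315315 + 40200 = 2774880
Ratio = 6402250 / 2774880 = 2.3072169

2.3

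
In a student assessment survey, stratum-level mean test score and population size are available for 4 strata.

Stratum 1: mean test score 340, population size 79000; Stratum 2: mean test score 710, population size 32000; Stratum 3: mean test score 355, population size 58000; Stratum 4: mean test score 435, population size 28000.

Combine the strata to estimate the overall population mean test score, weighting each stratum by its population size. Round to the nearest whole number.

418

Σ Nₕ·x̄ₕ = 340×79000 + 710×32000 + 355×58000 + 435×28000
  = 26860000 + 22720000 + 20590000 + 12180000 = 82350000
Σ Nₕ = 197000
Overall mean = 82350000 / 197000 = 418.0203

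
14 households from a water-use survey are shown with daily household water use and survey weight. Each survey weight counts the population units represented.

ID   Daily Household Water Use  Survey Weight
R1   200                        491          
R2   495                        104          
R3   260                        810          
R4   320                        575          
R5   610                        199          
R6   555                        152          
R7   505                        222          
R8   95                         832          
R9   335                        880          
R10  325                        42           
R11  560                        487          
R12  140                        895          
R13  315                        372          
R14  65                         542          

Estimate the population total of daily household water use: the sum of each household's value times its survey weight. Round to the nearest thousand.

Weighted total = 1800060

1800000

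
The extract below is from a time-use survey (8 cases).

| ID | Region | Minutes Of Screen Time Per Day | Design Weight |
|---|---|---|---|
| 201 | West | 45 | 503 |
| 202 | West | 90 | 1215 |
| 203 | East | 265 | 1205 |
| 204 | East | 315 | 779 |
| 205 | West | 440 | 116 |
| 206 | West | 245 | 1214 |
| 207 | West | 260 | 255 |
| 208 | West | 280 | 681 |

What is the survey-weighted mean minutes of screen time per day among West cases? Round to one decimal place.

West rows: 201, 202, 205, 206, 207, 208
Weighted sum = 45×503 + 90×1215 + 440×116 + 245×1214 + 260×255 + 280×681
  = 22635 + 109350 + 51040 + 297430 + 66300 + 190680 = 737435
Sum of weights = 503 + 1215 + 116 + 1214 + 255 + 681 = 3984
Weighted mean = 737435 / 3984 = 185.09915

185.1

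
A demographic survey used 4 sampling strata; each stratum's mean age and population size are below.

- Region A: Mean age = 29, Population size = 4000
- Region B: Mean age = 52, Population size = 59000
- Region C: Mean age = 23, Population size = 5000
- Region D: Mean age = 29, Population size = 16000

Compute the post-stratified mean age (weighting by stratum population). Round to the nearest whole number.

Σ Nₕ·x̄ₕ = 3763000
Σ Nₕ = 4000 + 59000 + 5000 + 16000 = 84000
Overall mean = 3763000 / 84000 = 44.797619

45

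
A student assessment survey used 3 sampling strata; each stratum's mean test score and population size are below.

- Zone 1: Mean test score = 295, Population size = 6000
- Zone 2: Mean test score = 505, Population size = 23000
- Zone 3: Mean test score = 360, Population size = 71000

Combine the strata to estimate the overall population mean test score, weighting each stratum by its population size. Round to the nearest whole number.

389

Σ Nₕ·x̄ₕ = 295×6000 + 505×23000 + 360×71000
  = 1770000 + 11615000 + 25560000 = 38945000
Σ Nₕ = 6000 + 23000 + 71000 = 100000
Overall mean = 38945000 / 100000 = 389.45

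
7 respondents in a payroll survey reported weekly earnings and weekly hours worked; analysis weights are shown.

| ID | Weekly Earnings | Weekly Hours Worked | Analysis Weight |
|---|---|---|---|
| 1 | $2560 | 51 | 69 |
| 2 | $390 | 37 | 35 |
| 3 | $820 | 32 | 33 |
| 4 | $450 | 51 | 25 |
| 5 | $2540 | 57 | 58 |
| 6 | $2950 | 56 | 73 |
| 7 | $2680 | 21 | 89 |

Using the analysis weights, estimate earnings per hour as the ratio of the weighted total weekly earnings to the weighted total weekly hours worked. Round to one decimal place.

50.6

Σ wᵢ·y = 2560×69 + 390×35 + 820×33 + 450×25 + 2540×58 + 2950×73 + 2680×89
  = 176640 + 13650 + 27060 + 11250 + 147320 + 215350 + 238520 = 829790
Σ wᵢ·x = 51×69 + 37×35 + 32×33 + 51×25 + 57×58 + 56×73 + 21×89
  = 3519 + 1295 + 1056 + 1275 + 3306 + 4088 + 1869 = 16408
Ratio = 829790 / 16408 = 50.572282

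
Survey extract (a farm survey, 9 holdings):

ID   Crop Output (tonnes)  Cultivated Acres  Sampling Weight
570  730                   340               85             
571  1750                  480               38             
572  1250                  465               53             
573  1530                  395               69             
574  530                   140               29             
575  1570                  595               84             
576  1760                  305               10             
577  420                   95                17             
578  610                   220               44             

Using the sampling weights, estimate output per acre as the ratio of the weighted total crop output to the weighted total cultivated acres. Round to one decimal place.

3.0

Σ wᵢ·y = 730×85 + 1750×38 + 1250×53 + 1530×69 + 530×29 + 1570×84 + 1760×10 + 420×17 + 610×44
  = 62050 + 66500 + 66250 + 105570 + 15370 + 131880 + 17600 + 7140 + 26840 = 499200
Σ wᵢ·x = 167425
Ratio = 499200 / 167425 = 2.9816336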